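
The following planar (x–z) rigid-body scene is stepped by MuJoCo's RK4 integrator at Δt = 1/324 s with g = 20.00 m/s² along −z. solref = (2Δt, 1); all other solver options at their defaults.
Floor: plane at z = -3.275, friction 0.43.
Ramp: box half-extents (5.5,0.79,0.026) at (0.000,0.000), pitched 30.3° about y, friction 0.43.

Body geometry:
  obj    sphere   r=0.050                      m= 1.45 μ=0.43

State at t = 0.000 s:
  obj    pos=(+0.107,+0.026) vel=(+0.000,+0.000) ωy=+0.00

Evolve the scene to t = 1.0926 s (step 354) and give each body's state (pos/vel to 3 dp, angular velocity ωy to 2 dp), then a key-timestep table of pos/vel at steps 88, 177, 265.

State at t = 1.0926 s:
  obj    pos=(+3.821,-2.145) vel=(+6.799,-3.973) ωy=+157.49

Key-timestep trajectory:
   step    t(s)  obj.x    obj.z    obj.vx   obj.vz 
     88  0.2716   +0.336  -0.109  +1.690  -0.988
    177  0.5463   +1.036  -0.517  +3.400  -1.987
    265  0.8179   +2.188  -1.191  +5.090  -2.974


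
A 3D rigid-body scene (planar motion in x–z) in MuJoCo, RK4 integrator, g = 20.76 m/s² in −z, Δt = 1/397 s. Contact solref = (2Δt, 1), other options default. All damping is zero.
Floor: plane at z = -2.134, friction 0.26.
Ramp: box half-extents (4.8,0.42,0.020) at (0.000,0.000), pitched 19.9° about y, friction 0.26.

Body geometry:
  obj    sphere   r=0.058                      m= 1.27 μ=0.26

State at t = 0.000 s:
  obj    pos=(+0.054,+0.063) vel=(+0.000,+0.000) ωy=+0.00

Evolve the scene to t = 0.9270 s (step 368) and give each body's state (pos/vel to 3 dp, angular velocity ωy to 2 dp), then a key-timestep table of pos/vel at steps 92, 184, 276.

State at t = 0.9270 s:
  obj    pos=(+2.093,-0.675) vel=(+4.399,-1.593) ωy=+80.66

Key-timestep trajectory:
   step    t(s)  obj.x    obj.z    obj.vx   obj.vz 
     92  0.2317   +0.182  +0.017  +1.100  -0.398
    184  0.4635   +0.564  -0.121  +2.200  -0.796
    276  0.6952   +1.201  -0.352  +3.300  -1.194


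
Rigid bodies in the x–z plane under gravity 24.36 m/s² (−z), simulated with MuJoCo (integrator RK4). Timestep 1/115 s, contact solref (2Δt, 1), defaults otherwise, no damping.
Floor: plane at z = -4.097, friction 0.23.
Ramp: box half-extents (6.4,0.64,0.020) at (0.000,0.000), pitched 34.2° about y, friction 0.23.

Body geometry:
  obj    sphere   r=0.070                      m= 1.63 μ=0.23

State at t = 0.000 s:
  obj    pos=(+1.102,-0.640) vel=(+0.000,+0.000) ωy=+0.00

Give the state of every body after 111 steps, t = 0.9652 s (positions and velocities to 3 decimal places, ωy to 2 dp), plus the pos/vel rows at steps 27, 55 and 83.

State at t = 0.9652 s:
  obj    pos=(+4.871,-3.202) vel=(+7.809,-5.307) ωy=+134.78

Key-timestep trajectory:
   step    t(s)  obj.x    obj.z    obj.vx   obj.vz 
     27  0.2348   +1.325  -0.792  +1.900  -1.291
     55  0.4783   +2.028  -1.269  +3.870  -2.630
     83  0.7217   +3.210  -2.072  +5.839  -3.968


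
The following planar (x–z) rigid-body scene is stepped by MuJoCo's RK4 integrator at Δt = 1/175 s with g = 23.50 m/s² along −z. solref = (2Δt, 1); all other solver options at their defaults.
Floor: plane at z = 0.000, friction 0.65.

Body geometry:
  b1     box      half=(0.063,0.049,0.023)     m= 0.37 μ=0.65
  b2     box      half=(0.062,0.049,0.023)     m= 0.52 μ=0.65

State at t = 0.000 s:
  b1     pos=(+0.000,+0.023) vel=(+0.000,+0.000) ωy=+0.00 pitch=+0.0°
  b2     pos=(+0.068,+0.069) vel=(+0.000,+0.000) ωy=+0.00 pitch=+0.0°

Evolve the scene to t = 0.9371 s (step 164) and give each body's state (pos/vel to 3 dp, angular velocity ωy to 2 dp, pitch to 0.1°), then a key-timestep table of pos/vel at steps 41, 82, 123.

State at t = 0.9371 s:
  b1     pos=(-0.001,+0.023) vel=(-0.001,+0.000) ωy=+0.00 pitch=+0.0°
  b2     pos=(+0.082,+0.059) vel=(+0.000,-0.001) ωy=-0.04 pitch=+42.3°

Key-timestep trajectory:
   step    t(s)  b1.x    b1.z    b1.vx   b1.vz   b2.x    b2.z    b2.vx   b2.vz 
     41  0.2343   +0.000  +0.023  -0.005  -0.001   +0.080  +0.059  -0.006  +0.037
     82  0.4686   -0.001  +0.023  -0.002  +0.000   +0.082  +0.059  +0.000  -0.001
    123  0.7029   -0.001  +0.023  -0.001  +0.000   +0.082  +0.059  +0.000  -0.001


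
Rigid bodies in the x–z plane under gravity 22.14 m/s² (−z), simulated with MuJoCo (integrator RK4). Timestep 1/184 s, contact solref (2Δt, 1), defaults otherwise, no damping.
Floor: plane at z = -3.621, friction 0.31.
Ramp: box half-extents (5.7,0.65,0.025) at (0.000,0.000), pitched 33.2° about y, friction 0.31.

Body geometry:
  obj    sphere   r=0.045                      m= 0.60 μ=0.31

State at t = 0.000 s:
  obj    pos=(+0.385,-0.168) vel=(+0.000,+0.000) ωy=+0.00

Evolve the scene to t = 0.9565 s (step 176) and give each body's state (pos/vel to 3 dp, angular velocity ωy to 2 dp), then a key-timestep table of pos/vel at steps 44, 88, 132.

State at t = 0.9565 s:
  obj    pos=(+3.700,-2.338) vel=(+6.931,-4.535) ωy=+184.02

Key-timestep trajectory:
   step    t(s)  obj.x    obj.z    obj.vx   obj.vz 
     44  0.2391   +0.592  -0.304  +1.733  -1.134
     88  0.4783   +1.214  -0.711  +3.466  -2.268
    132  0.7174   +2.250  -1.389  +5.198  -3.402


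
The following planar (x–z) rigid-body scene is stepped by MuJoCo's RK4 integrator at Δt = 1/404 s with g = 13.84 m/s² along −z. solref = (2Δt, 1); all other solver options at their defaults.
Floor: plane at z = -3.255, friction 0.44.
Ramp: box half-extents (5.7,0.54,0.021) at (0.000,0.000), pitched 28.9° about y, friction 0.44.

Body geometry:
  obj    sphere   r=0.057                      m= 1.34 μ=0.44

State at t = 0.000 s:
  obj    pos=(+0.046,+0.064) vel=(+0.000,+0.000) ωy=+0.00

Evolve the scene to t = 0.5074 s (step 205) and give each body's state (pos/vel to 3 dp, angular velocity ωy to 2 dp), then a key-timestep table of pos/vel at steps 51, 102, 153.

State at t = 0.5074 s:
  obj    pos=(+0.584,-0.234) vel=(+2.122,-1.172) ωy=+42.52

Key-timestep trajectory:
   step    t(s)  obj.x    obj.z    obj.vx   obj.vz 
     51  0.1262   +0.079  +0.045  +0.528  -0.292
    102  0.2525   +0.179  -0.010  +1.056  -0.583
    153  0.3787   +0.346  -0.102  +1.584  -0.874


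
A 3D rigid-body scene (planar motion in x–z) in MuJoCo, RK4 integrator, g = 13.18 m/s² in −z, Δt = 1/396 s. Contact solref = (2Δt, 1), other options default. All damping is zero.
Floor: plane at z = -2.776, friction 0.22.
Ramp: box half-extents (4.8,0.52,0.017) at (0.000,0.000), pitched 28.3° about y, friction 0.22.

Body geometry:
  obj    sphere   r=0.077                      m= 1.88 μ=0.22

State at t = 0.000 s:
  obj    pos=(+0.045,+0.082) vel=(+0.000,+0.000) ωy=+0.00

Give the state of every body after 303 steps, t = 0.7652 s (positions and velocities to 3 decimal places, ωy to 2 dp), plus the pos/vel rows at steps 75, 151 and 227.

State at t = 0.7652 s:
  obj    pos=(+1.196,-0.537) vel=(+3.007,-1.619) ωy=+44.34

Key-timestep trajectory:
   step    t(s)  obj.x    obj.z    obj.vx   obj.vz 
     75  0.1894   +0.116  +0.044  +0.744  -0.401
    151  0.3813   +0.331  -0.071  +1.499  -0.807
    227  0.5732   +0.691  -0.265  +2.253  -1.213


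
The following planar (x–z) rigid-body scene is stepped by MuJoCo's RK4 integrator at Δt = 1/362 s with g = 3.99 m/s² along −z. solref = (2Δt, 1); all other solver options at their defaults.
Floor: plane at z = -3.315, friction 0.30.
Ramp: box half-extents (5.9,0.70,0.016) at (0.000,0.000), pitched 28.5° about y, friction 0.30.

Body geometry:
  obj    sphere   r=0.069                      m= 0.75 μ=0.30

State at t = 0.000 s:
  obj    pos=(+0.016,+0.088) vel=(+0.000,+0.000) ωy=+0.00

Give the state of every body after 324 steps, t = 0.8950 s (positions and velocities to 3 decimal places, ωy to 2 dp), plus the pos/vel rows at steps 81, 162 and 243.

State at t = 0.8950 s:
  obj    pos=(+0.495,-0.172) vel=(+1.070,-0.581) ωy=+17.64

Key-timestep trajectory:
   step    t(s)  obj.x    obj.z    obj.vx   obj.vz 
     81  0.2238   +0.046  +0.072  +0.267  -0.145
    162  0.4475   +0.136  +0.023  +0.535  -0.290
    243  0.6713   +0.285  -0.058  +0.802  -0.436


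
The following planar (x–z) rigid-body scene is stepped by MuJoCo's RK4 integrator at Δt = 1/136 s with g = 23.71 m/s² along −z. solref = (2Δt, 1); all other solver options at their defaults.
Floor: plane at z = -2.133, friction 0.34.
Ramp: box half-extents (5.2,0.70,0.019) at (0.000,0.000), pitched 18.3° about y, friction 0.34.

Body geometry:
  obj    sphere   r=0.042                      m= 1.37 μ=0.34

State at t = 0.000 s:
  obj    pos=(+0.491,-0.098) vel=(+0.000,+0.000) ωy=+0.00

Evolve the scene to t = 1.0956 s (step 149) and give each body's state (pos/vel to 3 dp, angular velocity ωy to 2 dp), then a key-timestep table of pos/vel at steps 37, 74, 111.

State at t = 1.0956 s:
  obj    pos=(+3.521,-1.100) vel=(+5.530,-1.829) ωy=+138.70

Key-timestep trajectory:
   step    t(s)  obj.x    obj.z    obj.vx   obj.vz 
     37  0.2721   +0.678  -0.160  +1.373  -0.454
     74  0.5441   +1.238  -0.345  +2.747  -0.908
    111  0.8162   +2.172  -0.654  +4.120  -1.363


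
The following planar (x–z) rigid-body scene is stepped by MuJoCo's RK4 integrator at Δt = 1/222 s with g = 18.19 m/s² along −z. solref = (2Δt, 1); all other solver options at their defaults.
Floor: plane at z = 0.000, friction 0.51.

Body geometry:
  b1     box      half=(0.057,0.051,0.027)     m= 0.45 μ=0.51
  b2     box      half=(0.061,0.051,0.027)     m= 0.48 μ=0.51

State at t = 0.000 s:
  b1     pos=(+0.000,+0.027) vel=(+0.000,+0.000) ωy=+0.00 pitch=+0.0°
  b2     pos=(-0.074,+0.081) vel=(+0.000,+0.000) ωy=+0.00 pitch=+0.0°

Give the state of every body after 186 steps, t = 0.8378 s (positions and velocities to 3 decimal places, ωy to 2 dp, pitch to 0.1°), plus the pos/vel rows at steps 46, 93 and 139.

State at t = 0.8378 s:
  b1     pos=(+0.001,+0.027) vel=(+0.000,+0.000) ωy=+0.00 pitch=+0.0°
  b2     pos=(-0.087,+0.062) vel=(+0.000,+0.000) ωy=+0.01 pitch=-43.4°

Key-timestep trajectory:
   step    t(s)  b1.x    b1.z    b1.vx   b1.vz   b2.x    b2.z    b2.vx   b2.vz 
     46  0.2072   +0.000  +0.027  +0.000  +0.000   -0.093  +0.064  +0.142  -0.044
     93  0.4189   +0.001  +0.027  +0.000  +0.000   -0.087  +0.062  +0.000  +0.000
    139  0.6261   +0.001  +0.027  +0.000  +0.000   -0.087  +0.062  +0.000  +0.000


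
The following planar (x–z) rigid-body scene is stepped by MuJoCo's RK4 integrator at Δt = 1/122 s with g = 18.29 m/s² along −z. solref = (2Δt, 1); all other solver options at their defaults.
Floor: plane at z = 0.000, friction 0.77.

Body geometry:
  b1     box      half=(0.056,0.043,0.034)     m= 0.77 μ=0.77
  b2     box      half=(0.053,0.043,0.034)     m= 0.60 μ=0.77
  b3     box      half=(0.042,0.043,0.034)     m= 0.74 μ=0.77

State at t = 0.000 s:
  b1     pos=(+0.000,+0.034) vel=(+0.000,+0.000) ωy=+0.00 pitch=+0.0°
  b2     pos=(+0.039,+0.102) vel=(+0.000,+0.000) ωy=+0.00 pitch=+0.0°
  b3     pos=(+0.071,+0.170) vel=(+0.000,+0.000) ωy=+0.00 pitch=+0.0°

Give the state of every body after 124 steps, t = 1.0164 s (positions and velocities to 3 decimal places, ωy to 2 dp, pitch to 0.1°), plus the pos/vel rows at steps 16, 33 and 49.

State at t = 1.0164 s:
  b1     pos=(+0.000,+0.034) vel=(+0.000,+0.000) ωy=+0.00 pitch=+0.0°
  b2     pos=(+0.096,+0.053) vel=(+0.000,+0.000) ωy=+0.00 pitch=+90.0°
  b3     pos=(+0.190,+0.042) vel=(+0.000,+0.000) ωy=+0.00 pitch=+90.0°

Key-timestep trajectory:
   step    t(s)  b1.x    b1.z    b1.vx   b1.vz   b2.x    b2.z    b2.vx   b2.vz   b3.x    b3.z    b3.vx   b3.vz 
     16  0.1311   +0.000  +0.034  +0.000  +0.000   +0.041  +0.102  +0.032  +0.014   +0.077  +0.168  +0.092  -0.019
     33  0.2705   +0.000  +0.034  -0.002  +0.000   +0.054  +0.105  +0.206  +0.012   +0.111  +0.155  +0.492  -0.289
     49  0.4016   +0.000  +0.034  +0.000  +0.000   +0.100  +0.051  +0.152  -0.680   +0.191  +0.032  +0.149  +0.125


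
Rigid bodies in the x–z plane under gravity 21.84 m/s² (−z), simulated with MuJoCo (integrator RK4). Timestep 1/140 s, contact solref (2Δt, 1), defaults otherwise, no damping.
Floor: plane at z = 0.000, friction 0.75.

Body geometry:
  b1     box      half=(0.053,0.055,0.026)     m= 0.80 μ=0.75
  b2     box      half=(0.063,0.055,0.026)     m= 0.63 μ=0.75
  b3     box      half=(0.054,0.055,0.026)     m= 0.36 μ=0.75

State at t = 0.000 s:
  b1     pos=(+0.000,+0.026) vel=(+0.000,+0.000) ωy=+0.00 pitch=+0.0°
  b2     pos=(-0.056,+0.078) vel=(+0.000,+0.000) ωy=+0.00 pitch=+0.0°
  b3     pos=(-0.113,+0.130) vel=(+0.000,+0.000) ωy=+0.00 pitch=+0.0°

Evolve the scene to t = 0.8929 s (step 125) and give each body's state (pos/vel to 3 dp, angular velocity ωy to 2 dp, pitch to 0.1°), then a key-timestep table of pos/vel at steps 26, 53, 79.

State at t = 0.8929 s:
  b1     pos=(+0.000,+0.026) vel=(+0.000,+0.000) ωy=+0.00 pitch=+0.0°
  b2     pos=(-0.117,+0.063) vel=(+0.000,+0.000) ωy=+0.00 pitch=-90.0°
  b3     pos=(-0.201,+0.054) vel=(+0.000,+0.000) ωy=+0.00 pitch=-90.0°

Key-timestep trajectory:
   step    t(s)  b1.x    b1.z    b1.vx   b1.vz   b2.x    b2.z    b2.vx   b2.vz   b3.x    b3.z    b3.vx   b3.vz 
     26  0.1857   +0.000  +0.026  +0.000  +0.000   -0.093  +0.068  -0.175  +0.016   -0.165  +0.058  -0.135  +0.093
     53  0.3786   +0.000  +0.026  +0.000  +0.000   -0.121  +0.064  +0.145  -0.048   -0.210  +0.056  -0.185  +0.121
     79  0.5643   +0.000  +0.026  +0.000  +0.000   -0.117  +0.063  -0.003  +0.001   -0.196  +0.056  -0.029  +0.008


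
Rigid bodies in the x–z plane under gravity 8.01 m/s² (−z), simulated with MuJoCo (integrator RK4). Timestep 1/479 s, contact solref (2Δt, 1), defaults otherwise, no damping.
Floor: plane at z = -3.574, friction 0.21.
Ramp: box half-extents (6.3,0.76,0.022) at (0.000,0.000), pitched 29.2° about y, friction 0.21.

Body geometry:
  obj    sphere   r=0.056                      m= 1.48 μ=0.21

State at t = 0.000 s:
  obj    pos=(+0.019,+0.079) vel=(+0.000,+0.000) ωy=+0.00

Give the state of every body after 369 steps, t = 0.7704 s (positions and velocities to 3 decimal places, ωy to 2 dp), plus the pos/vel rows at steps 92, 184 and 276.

State at t = 0.7704 s:
  obj    pos=(+0.742,-0.325) vel=(+1.877,-1.049) ωy=+38.39

Key-timestep trajectory:
   step    t(s)  obj.x    obj.z    obj.vx   obj.vz 
     92  0.1921   +0.064  +0.054  +0.468  -0.262
    184  0.3841   +0.199  -0.022  +0.936  -0.523
    276  0.5762   +0.423  -0.147  +1.404  -0.785


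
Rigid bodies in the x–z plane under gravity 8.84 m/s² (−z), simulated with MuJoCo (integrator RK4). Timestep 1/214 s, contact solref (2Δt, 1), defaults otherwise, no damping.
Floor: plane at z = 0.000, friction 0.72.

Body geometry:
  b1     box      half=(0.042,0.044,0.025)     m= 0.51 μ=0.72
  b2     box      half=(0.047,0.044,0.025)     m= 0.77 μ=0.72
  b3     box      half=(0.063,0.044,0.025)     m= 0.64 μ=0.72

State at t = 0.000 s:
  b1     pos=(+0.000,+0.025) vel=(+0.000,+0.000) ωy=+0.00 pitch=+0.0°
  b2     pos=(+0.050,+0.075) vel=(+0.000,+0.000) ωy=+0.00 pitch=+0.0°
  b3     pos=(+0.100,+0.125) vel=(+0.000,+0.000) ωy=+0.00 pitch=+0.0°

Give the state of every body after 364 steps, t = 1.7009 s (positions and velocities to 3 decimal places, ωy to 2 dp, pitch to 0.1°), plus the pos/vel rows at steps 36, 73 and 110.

State at t = 1.7009 s:
  b1     pos=(-0.001,+0.025) vel=(+0.000,+0.000) ωy=+0.00 pitch=+0.0°
  b2     pos=(+0.068,+0.053) vel=(+0.000,+0.000) ωy=-0.01 pitch=+59.6°
  b3     pos=(+0.141,+0.061) vel=(+0.000,+0.000) ωy=-0.01 pitch=+43.2°

Key-timestep trajectory:
   step    t(s)  b1.x    b1.z    b1.vx   b1.vz   b2.x    b2.z    b2.vx   b2.vz   b3.x    b3.z    b3.vx   b3.vz 
     36  0.1682   +0.000  +0.025  +0.000  +0.000   +0.066  +0.061  +0.171  -0.302   +0.140  +0.063  +0.344  -0.943
     73  0.3411   +0.000  +0.025  +0.000  +0.000   +0.076  +0.053  -0.003  +0.000   +0.146  +0.064  -0.001  +0.000
    110  0.5140   +0.000  +0.025  +0.000  +0.000   +0.074  +0.053  -0.026  +0.002   +0.145  +0.063  -0.020  -0.008


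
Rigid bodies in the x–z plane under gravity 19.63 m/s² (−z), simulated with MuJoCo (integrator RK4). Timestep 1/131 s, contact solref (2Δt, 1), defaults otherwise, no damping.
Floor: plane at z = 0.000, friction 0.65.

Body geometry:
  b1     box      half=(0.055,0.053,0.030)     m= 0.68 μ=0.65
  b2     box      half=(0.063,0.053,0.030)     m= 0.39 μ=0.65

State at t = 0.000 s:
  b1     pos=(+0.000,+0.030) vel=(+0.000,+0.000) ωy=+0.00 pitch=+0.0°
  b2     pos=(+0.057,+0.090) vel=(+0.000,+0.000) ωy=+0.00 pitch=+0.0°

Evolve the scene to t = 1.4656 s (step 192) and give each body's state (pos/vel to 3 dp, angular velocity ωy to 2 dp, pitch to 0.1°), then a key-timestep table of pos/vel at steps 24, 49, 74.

State at t = 1.4656 s:
  b1     pos=(+0.000,+0.030) vel=(+0.000,+0.000) ωy=+0.00 pitch=+0.0°
  b2     pos=(+0.212,+0.030) vel=(+0.000,+0.000) ωy=+0.00 pitch=+180.0°

Key-timestep trajectory:
   step    t(s)  b1.x    b1.z    b1.vx   b1.vz   b2.x    b2.z    b2.vx   b2.vz 
     24  0.1832   +0.000  +0.030  +0.000  +0.000   +0.071  +0.085  +0.220  -0.117
     49  0.3740   +0.000  +0.030  +0.000  +0.000   +0.137  +0.069  +0.181  +0.029
     74  0.5649   +0.000  +0.030  +0.000  +0.000   +0.179  +0.061  +0.475  -0.241


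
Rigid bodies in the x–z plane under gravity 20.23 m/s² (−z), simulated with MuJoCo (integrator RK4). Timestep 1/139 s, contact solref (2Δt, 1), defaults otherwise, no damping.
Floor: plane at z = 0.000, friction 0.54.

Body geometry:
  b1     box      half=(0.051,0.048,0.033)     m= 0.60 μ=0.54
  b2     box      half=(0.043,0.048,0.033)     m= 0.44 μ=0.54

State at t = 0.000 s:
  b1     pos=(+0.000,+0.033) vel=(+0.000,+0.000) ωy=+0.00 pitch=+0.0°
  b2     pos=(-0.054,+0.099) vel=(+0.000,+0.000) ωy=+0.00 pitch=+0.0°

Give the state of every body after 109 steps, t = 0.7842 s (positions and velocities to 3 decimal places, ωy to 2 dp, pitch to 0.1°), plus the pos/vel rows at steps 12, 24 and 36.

State at t = 0.7842 s:
  b1     pos=(+0.000,+0.033) vel=(+0.000,+0.000) ωy=+0.00 pitch=+0.0°
  b2     pos=(-0.097,+0.043) vel=(+0.000,+0.000) ωy=+0.00 pitch=-90.0°

Key-timestep trajectory:
   step    t(s)  b1.x    b1.z    b1.vx   b1.vz   b2.x    b2.z    b2.vx   b2.vz 
     12  0.0863   +0.000  +0.033  +0.000  +0.001   -0.058  +0.098  -0.117  -0.022
     24  0.1727   +0.000  +0.033  +0.000  +0.000   -0.079  +0.084  -0.353  -0.520
     36  0.2590   +0.000  +0.033  +0.000  +0.000   -0.098  +0.040  +0.039  +0.123


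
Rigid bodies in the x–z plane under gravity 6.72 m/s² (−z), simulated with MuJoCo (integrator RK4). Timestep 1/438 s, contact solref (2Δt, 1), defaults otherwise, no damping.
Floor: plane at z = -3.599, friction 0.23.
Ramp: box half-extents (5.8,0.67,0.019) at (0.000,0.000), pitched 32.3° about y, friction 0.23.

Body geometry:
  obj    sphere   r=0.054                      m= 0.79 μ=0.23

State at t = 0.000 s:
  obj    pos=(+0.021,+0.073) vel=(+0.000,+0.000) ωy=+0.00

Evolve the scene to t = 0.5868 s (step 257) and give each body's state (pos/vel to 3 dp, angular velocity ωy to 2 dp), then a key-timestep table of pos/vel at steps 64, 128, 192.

State at t = 0.5868 s:
  obj    pos=(+0.394,-0.163) vel=(+1.272,-0.804) ωy=+27.86

Key-timestep trajectory:
   step    t(s)  obj.x    obj.z    obj.vx   obj.vz 
     64  0.1461   +0.044  +0.058  +0.317  -0.200
    128  0.2922   +0.114  +0.015  +0.634  -0.401
    192  0.4384   +0.229  -0.059  +0.950  -0.601


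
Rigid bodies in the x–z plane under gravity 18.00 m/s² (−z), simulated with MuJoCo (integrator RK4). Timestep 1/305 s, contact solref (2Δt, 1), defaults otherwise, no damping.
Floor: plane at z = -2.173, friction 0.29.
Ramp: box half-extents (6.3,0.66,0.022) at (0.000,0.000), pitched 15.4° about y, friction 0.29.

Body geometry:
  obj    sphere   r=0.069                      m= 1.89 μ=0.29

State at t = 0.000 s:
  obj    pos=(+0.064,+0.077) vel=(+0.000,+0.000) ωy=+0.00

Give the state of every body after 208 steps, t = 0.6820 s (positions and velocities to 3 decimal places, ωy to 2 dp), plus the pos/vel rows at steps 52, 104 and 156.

State at t = 0.6820 s:
  obj    pos=(+0.829,-0.134) vel=(+2.245,-0.618) ωy=+33.74

Key-timestep trajectory:
   step    t(s)  obj.x    obj.z    obj.vx   obj.vz 
     52  0.1705   +0.112  +0.064  +0.561  -0.155
    104  0.3410   +0.255  +0.024  +1.123  -0.309
    156  0.5115   +0.495  -0.042  +1.684  -0.464


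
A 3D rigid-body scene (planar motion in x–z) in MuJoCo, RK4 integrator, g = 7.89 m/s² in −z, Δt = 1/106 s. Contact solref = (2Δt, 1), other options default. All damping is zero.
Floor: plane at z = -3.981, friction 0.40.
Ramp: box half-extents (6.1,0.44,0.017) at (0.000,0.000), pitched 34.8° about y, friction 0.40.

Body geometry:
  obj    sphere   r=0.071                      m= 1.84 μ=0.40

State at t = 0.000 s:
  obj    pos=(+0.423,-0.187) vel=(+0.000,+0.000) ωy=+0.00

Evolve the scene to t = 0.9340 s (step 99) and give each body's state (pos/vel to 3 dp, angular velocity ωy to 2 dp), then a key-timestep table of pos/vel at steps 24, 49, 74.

State at t = 0.9340 s:
  obj    pos=(+1.575,-0.988) vel=(+2.467,-1.714) ωy=+42.30

Key-timestep trajectory:
   step    t(s)  obj.x    obj.z    obj.vx   obj.vz 
     24  0.2264   +0.491  -0.234  +0.598  -0.416
     49  0.4623   +0.705  -0.383  +1.221  -0.849
     74  0.6981   +1.067  -0.634  +1.844  -1.282


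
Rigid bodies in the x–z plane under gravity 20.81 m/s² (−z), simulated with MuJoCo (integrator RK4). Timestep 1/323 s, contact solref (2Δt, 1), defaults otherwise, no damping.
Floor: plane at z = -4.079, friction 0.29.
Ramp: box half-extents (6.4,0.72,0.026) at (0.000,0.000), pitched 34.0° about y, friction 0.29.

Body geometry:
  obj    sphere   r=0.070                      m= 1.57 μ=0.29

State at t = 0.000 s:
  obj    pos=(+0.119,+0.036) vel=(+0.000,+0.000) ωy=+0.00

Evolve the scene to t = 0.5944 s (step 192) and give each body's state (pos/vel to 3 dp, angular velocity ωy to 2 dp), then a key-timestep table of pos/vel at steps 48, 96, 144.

State at t = 0.5944 s:
  obj    pos=(+1.337,-0.786) vel=(+4.096,-2.763) ωy=+70.57

Key-timestep trajectory:
   step    t(s)  obj.x    obj.z    obj.vx   obj.vz 
     48  0.1486   +0.195  -0.016  +1.024  -0.691
     96  0.2972   +0.423  -0.170  +2.048  -1.382
    144  0.4458   +0.804  -0.426  +3.072  -2.072


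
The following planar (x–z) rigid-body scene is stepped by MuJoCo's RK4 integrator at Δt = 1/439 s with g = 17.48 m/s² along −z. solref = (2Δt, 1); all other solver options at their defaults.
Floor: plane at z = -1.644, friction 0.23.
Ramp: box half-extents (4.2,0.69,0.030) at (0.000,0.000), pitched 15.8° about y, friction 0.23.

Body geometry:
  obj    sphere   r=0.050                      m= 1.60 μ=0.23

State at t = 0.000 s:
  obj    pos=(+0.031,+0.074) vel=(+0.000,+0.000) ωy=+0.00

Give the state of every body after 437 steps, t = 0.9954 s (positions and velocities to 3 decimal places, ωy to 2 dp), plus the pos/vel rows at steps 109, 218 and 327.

State at t = 0.9954 s:
  obj    pos=(+1.652,-0.384) vel=(+3.256,-0.921) ωy=+67.68

Key-timestep trajectory:
   step    t(s)  obj.x    obj.z    obj.vx   obj.vz 
    109  0.2483   +0.132  +0.046  +0.812  -0.230
    218  0.4966   +0.434  -0.040  +1.624  -0.460
    327  0.7449   +0.939  -0.182  +2.437  -0.690


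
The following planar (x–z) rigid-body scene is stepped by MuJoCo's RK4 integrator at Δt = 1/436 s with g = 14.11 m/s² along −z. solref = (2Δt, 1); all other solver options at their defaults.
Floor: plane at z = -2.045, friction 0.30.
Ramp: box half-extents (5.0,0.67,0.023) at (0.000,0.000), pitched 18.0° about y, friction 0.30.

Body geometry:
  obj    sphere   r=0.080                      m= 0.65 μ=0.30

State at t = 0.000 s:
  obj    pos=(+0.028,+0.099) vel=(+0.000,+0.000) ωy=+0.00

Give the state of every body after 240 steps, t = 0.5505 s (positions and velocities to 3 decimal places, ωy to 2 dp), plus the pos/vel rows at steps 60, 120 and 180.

State at t = 0.5505 s:
  obj    pos=(+0.477,-0.047) vel=(+1.631,-0.530) ωy=+21.43

Key-timestep trajectory:
   step    t(s)  obj.x    obj.z    obj.vx   obj.vz 
     60  0.1376   +0.056  +0.090  +0.408  -0.132
    120  0.2752   +0.140  +0.063  +0.815  -0.265
    180  0.4128   +0.281  +0.017  +1.223  -0.397


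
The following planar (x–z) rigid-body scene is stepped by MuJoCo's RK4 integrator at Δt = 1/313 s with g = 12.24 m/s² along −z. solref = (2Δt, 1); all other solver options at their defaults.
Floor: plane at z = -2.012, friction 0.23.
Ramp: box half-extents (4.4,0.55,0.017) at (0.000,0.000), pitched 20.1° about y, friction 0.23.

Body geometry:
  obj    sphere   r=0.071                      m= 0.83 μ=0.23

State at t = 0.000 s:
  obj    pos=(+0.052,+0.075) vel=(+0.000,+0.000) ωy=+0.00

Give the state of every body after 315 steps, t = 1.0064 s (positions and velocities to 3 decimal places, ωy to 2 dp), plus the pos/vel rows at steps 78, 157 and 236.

State at t = 1.0064 s:
  obj    pos=(+1.481,-0.448) vel=(+2.840,-1.039) ωy=+42.58

Key-timestep trajectory:
   step    t(s)  obj.x    obj.z    obj.vx   obj.vz 
     78  0.2492   +0.140  +0.043  +0.703  -0.257
    157  0.5016   +0.407  -0.055  +1.415  -0.518
    236  0.7540   +0.854  -0.219  +2.128  -0.779


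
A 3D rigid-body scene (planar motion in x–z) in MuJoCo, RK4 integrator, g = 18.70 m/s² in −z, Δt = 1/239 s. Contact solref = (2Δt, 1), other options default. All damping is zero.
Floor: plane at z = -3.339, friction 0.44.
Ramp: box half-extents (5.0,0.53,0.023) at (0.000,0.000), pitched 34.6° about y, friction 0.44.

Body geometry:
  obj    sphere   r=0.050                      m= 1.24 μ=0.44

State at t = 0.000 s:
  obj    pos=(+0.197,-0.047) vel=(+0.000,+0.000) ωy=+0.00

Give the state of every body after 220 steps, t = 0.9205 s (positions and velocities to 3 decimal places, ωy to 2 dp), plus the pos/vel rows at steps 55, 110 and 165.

State at t = 0.9205 s:
  obj    pos=(+2.842,-1.872) vel=(+5.747,-3.964) ωy=+139.62

Key-timestep trajectory:
   step    t(s)  obj.x    obj.z    obj.vx   obj.vz 
     55  0.2301   +0.362  -0.161  +1.437  -0.991
    110  0.4603   +0.858  -0.503  +2.874  -1.982
    165  0.6904   +1.685  -1.074  +4.310  -2.973


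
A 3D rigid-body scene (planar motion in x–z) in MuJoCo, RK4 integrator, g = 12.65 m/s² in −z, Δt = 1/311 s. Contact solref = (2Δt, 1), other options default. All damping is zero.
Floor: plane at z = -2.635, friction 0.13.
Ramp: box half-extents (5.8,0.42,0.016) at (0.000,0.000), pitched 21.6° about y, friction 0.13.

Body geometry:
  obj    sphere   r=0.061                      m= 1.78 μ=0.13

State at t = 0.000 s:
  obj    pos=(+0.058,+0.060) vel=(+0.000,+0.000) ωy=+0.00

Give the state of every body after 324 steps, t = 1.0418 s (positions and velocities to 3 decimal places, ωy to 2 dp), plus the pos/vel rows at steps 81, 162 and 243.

State at t = 1.0418 s:
  obj    pos=(+1.737,-0.605) vel=(+3.222,-1.276) ωy=+56.80

Key-timestep trajectory:
   step    t(s)  obj.x    obj.z    obj.vx   obj.vz 
     81  0.2605   +0.163  +0.018  +0.806  -0.319
    162  0.5209   +0.478  -0.106  +1.611  -0.638
    243  0.7814   +1.002  -0.314  +2.417  -0.957


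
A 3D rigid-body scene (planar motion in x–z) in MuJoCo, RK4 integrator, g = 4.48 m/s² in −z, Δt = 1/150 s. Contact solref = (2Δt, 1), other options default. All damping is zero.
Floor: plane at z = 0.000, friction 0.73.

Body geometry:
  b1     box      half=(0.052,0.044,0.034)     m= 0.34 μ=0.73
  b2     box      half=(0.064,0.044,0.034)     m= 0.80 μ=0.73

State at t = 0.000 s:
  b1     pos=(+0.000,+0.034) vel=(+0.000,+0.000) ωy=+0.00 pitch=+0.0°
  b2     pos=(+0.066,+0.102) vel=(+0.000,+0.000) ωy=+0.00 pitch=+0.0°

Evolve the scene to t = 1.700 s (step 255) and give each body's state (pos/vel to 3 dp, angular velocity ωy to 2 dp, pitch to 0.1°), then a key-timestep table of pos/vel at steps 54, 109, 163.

State at t = 1.700 s:
  b1     pos=(+0.000,+0.034) vel=(+0.000,+0.000) ωy=+0.00 pitch=+0.0°
  b2     pos=(+0.130,+0.064) vel=(+0.000,+0.000) ωy=+0.00 pitch=+90.0°

Key-timestep trajectory:
   step    t(s)  b1.x    b1.z    b1.vx   b1.vz   b2.x    b2.z    b2.vx   b2.vz 
     54  0.3600   +0.000  +0.034  +0.000  +0.000   +0.107  +0.072  +0.213  -0.029
    109  0.7267   +0.000  +0.034  +0.000  +0.000   +0.148  +0.071  -0.033  -0.007
    163  1.0867   +0.000  +0.034  +0.000  +0.000   +0.127  +0.065  +0.096  -0.046


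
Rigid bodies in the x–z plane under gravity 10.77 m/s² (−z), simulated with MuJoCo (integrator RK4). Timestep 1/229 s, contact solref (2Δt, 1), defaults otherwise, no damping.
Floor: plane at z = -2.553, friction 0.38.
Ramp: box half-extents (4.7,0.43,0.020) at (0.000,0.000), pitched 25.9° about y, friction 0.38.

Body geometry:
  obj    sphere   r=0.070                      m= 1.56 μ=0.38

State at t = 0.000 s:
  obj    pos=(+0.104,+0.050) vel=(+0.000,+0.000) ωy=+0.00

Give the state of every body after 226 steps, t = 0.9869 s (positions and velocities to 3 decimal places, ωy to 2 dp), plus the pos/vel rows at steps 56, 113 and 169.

State at t = 0.9869 s:
  obj    pos=(+1.576,-0.665) vel=(+2.983,-1.449) ωy=+47.37

Key-timestep trajectory:
   step    t(s)  obj.x    obj.z    obj.vx   obj.vz 
     56  0.2445   +0.194  +0.006  +0.739  -0.359
    113  0.4934   +0.472  -0.129  +1.492  -0.724
    169  0.7380   +0.927  -0.350  +2.231  -1.083


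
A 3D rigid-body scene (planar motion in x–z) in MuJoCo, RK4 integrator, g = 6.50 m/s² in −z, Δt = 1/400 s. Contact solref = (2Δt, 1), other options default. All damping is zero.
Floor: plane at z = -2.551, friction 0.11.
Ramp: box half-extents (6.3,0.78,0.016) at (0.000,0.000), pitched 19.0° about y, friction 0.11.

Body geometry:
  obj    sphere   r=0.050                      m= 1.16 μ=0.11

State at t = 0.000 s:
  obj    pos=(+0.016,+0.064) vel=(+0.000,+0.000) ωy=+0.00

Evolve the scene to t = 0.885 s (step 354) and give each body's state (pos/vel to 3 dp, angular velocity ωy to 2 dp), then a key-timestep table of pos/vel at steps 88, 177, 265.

State at t = 0.885 s:
  obj    pos=(+0.576,-0.128) vel=(+1.265,-0.436) ωy=+26.75

Key-timestep trajectory:
   step    t(s)  obj.x    obj.z    obj.vx   obj.vz 
     88  0.2200   +0.051  +0.052  +0.314  -0.108
    177  0.4425   +0.156  +0.016  +0.632  -0.218
    265  0.6625   +0.330  -0.044  +0.947  -0.326


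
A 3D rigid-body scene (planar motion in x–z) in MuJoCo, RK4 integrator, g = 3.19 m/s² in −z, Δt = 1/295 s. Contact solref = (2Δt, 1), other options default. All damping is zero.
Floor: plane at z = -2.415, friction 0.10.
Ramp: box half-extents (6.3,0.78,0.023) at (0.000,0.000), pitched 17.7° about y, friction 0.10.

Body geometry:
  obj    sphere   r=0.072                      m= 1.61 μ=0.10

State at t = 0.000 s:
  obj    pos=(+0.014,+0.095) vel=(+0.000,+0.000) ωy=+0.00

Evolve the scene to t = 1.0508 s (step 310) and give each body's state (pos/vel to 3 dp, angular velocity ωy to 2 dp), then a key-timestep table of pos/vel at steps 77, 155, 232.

State at t = 1.0508 s:
  obj    pos=(+0.379,-0.021) vel=(+0.694,-0.221) ωy=+10.11

Key-timestep trajectory:
   step    t(s)  obj.x    obj.z    obj.vx   obj.vz 
     77  0.2610   +0.037  +0.088  +0.172  -0.055
    155  0.5254   +0.105  +0.066  +0.347  -0.111
    232  0.7864   +0.218  +0.030  +0.519  -0.166


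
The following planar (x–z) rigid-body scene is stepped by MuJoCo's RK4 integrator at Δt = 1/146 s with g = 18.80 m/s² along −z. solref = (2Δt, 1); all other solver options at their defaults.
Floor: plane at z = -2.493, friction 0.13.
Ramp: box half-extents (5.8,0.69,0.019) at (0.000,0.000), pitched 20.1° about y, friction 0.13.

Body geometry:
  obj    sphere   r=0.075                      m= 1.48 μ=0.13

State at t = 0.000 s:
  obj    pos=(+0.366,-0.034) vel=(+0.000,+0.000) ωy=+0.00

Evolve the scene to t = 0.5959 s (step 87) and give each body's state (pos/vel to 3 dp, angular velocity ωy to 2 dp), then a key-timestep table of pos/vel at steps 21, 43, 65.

State at t = 0.5959 s:
  obj    pos=(+1.136,-0.316) vel=(+2.583,-0.945) ωy=+36.64

Key-timestep trajectory:
   step    t(s)  obj.x    obj.z    obj.vx   obj.vz 
     21  0.1438   +0.411  -0.050  +0.624  -0.228
     43  0.2945   +0.554  -0.103  +1.277  -0.467
     65  0.4452   +0.796  -0.191  +1.930  -0.706


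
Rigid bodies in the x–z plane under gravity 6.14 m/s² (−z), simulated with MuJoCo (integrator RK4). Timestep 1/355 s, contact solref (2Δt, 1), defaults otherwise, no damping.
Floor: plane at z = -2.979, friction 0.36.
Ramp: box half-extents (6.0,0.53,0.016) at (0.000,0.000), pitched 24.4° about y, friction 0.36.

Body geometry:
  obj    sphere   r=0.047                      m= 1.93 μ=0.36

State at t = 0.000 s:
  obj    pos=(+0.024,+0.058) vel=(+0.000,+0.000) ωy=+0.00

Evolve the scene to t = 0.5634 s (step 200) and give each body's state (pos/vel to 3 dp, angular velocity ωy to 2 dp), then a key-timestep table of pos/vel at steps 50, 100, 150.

State at t = 0.5634 s:
  obj    pos=(+0.286,-0.061) vel=(+0.930,-0.422) ωy=+21.71

Key-timestep trajectory:
   step    t(s)  obj.x    obj.z    obj.vx   obj.vz 
     50  0.1408   +0.040  +0.051  +0.232  -0.105
    100  0.2817   +0.090  +0.029  +0.465  -0.211
    150  0.4225   +0.171  -0.009  +0.697  -0.316


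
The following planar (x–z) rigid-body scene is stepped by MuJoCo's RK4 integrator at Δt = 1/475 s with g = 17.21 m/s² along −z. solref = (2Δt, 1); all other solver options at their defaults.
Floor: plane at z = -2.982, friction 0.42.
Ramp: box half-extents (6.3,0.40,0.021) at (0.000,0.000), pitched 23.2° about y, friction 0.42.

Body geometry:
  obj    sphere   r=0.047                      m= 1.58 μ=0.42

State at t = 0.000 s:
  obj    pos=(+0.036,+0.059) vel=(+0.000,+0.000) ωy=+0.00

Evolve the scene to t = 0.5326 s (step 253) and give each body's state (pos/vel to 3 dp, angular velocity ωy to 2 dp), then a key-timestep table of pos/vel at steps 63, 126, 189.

State at t = 0.5326 s:
  obj    pos=(+0.667,-0.212) vel=(+2.371,-1.016) ωy=+54.87

Key-timestep trajectory:
   step    t(s)  obj.x    obj.z    obj.vx   obj.vz 
     63  0.1326   +0.075  +0.042  +0.590  -0.253
    126  0.2653   +0.193  -0.009  +1.181  -0.506
    189  0.3979   +0.388  -0.092  +1.771  -0.759


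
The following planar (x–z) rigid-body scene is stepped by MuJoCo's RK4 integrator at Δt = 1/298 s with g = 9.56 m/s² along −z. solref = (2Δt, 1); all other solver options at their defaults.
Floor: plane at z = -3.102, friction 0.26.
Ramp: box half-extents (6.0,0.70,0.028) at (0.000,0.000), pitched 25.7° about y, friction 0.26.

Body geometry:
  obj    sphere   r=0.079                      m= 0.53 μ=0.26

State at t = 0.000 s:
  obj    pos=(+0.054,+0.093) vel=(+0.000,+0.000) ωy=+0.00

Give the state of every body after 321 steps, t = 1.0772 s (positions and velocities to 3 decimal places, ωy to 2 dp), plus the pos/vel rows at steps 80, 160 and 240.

State at t = 1.0772 s:
  obj    pos=(+1.602,-0.652) vel=(+2.874,-1.383) ωy=+40.37

Key-timestep trajectory:
   step    t(s)  obj.x    obj.z    obj.vx   obj.vz 
     80  0.2685   +0.150  +0.046  +0.716  -0.345
    160  0.5369   +0.439  -0.092  +1.433  -0.690
    240  0.8054   +0.919  -0.324  +2.149  -1.034


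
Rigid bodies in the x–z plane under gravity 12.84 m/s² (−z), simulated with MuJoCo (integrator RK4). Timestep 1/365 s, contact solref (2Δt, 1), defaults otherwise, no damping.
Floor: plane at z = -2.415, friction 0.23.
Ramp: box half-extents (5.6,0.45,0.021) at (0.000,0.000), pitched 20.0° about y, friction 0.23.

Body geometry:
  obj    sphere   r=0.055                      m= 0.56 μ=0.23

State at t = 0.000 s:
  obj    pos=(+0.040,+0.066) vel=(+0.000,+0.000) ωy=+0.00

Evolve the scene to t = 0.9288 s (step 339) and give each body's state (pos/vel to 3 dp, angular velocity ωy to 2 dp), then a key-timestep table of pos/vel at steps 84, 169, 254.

State at t = 0.9288 s:
  obj    pos=(+1.311,-0.396) vel=(+2.738,-0.996) ωy=+52.97

Key-timestep trajectory:
   step    t(s)  obj.x    obj.z    obj.vx   obj.vz 
     84  0.2301   +0.118  +0.038  +0.678  -0.247
    169  0.4630   +0.356  -0.049  +1.365  -0.497
    254  0.6959   +0.754  -0.194  +2.051  -0.747


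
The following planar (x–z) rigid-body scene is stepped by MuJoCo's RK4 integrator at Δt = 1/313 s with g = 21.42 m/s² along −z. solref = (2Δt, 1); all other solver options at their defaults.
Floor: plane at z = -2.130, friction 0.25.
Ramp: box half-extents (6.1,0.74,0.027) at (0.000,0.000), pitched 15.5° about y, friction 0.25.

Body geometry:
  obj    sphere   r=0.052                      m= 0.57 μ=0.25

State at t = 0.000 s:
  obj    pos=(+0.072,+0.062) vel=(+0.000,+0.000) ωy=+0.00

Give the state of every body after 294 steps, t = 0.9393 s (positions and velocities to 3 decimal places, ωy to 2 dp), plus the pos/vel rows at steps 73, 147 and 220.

State at t = 0.9393 s:
  obj    pos=(+1.810,-0.420) vel=(+3.701,-1.026) ωy=+73.85

Key-timestep trajectory:
   step    t(s)  obj.x    obj.z    obj.vx   obj.vz 
     73  0.2332   +0.179  +0.032  +0.919  -0.255
    147  0.4696   +0.507  -0.059  +1.851  -0.513
    220  0.7029   +1.045  -0.208  +2.769  -0.768


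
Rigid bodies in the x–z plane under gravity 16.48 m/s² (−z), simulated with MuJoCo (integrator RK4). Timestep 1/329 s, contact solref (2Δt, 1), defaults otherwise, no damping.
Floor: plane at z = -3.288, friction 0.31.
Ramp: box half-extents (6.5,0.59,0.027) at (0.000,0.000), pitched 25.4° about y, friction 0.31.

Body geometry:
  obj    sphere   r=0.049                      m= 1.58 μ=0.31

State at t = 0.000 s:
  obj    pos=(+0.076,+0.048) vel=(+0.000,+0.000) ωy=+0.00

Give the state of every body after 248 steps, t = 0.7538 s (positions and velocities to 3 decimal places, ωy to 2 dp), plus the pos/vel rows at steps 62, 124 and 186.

State at t = 0.7538 s:
  obj    pos=(+1.372,-0.567) vel=(+3.438,-1.633) ωy=+77.67

Key-timestep trajectory:
   step    t(s)  obj.x    obj.z    obj.vx   obj.vz 
     62  0.1884   +0.157  +0.010  +0.860  -0.408
    124  0.3769   +0.400  -0.106  +1.719  -0.816
    186  0.5653   +0.805  -0.298  +2.579  -1.224


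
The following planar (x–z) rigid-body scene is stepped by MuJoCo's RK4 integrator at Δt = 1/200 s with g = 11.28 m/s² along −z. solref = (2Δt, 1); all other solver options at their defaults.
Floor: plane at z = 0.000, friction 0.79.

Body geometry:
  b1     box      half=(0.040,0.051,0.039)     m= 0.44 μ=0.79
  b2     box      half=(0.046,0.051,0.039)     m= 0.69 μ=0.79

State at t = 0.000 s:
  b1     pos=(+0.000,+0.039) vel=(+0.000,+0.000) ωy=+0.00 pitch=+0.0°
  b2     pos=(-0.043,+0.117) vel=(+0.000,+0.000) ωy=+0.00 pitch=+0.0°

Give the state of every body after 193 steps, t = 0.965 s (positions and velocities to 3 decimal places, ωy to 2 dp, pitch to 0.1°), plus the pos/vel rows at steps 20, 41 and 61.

State at t = 0.965 s:
  b1     pos=(+0.000,+0.039) vel=(+0.000,+0.000) ωy=+0.00 pitch=+0.0°
  b2     pos=(-0.089,+0.046) vel=(+0.000,+0.000) ωy=+0.00 pitch=-90.0°

Key-timestep trajectory:
   step    t(s)  b1.x    b1.z    b1.vx   b1.vz   b2.x    b2.z    b2.vx   b2.vz 
     20  0.1000   +0.000  +0.039  +0.000  +0.000   -0.046  +0.117  -0.063  -0.009
     41  0.2050   +0.000  +0.039  +0.001  +0.000   -0.060  +0.112  -0.225  -0.127
     61  0.3050   +0.000  +0.039  +0.000  +0.000   -0.087  +0.065  -0.289  -0.967


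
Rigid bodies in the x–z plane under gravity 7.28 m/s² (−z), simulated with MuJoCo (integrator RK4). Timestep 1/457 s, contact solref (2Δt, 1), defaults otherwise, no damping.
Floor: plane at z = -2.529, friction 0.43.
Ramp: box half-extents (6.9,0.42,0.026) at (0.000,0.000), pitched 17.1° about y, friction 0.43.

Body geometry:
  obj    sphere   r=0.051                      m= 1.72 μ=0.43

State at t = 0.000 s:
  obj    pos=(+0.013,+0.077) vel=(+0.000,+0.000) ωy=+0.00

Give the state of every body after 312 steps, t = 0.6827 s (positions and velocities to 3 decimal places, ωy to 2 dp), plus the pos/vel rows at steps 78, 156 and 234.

State at t = 0.6827 s:
  obj    pos=(+0.354,-0.028) vel=(+0.998,-0.307) ωy=+20.47

Key-timestep trajectory:
   step    t(s)  obj.x    obj.z    obj.vx   obj.vz 
     78  0.1707   +0.034  +0.070  +0.249  -0.077
    156  0.3414   +0.098  +0.050  +0.499  -0.153
    234  0.5120   +0.205  +0.018  +0.748  -0.230
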